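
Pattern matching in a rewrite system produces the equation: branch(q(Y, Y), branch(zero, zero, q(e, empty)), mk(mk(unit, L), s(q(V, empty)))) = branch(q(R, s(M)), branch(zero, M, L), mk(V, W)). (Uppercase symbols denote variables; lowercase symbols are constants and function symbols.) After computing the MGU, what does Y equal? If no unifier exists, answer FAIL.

Decompose branch/3: q(Y, Y) = q(R, s(M)),  branch(zero, zero, q(e, empty)) = branch(zero, M, L),  mk(mk(unit, L), s(q(V, empty))) = mk(V, W).
Decompose q/2: Y = R,  Y = s(M).
Bind Y := R; substituting into the one remaining equation that mentions Y gives: R = s(M).
Bind R := s(M); no other remaining equation mentions R. Substituting into the earlier binding gives Y := s(M).
Decompose branch/3: zero = zero,  zero = M,  q(e, empty) = L.
Delete trivial equation zero = zero.
Bind M := zero; no other remaining equation mentions M. Substituting into the earlier bindings gives Y := s(zero), R := s(zero).
Bind L := q(e, empty); substituting into the remaining equation gives: mk(mk(unit, q(e, empty)), s(q(V, empty))) = mk(V, W).
Decompose mk/2: mk(unit, q(e, empty)) = V,  s(q(V, empty)) = W.
Bind V := mk(unit, q(e, empty)); substituting into the remaining equation gives: s(q(mk(unit, q(e, empty)), empty)) = W.
Bind W := s(q(mk(unit, q(e, empty)), empty)).
MGU = { Y ↦ s(zero), R ↦ s(zero), M ↦ zero, L ↦ q(e, empty), V ↦ mk(unit, q(e, empty)), W ↦ s(q(mk(unit, q(e, empty)), empty)) }, so Y ↦ s(zero).

s(zero)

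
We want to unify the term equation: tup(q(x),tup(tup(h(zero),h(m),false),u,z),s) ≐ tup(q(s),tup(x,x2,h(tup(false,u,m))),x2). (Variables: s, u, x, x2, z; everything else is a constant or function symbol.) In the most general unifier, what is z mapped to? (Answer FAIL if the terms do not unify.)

h(tup(false,tup(h(zero),h(m),false),m))

Decompose tup/3: q(x) ≐ q(s),  tup(tup(h(zero),h(m),false),u,z) ≐ tup(x,x2,h(tup(false,u,m))),  s ≐ x2.
Decompose q/1: x ≐ s.
Bind x := s; substituting into the one remaining equation that mentions x gives: tup(tup(h(zero),h(m),false),u,z) ≐ tup(s,x2,h(tup(false,u,m))).
Decompose tup/3: tup(h(zero),h(m),false) ≐ s,  u ≐ x2,  z ≐ h(tup(false,u,m)).
Bind s := tup(h(zero),h(m),false); substituting into the one remaining equation that mentions s gives: tup(h(zero),h(m),false) ≐ x2. Substituting into the earlier binding gives x := tup(h(zero),h(m),false).
Bind u := x2; substituting into the one remaining equation that mentions u gives: z ≐ h(tup(false,x2,m)).
Bind z := h(tup(false,x2,m)); no other remaining equation mentions z.
Bind x2 := tup(h(zero),h(m),false). Substituting into the earlier bindings gives u := tup(h(zero),h(m),false), z := h(tup(false,tup(h(zero),h(m),false),m)).
MGU = { x -> tup(h(zero),h(m),false), s -> tup(h(zero),h(m),false), u -> tup(h(zero),h(m),false), z -> h(tup(false,tup(h(zero),h(m),false),m)), x2 -> tup(h(zero),h(m),false) }, so z -> h(tup(false,tup(h(zero),h(m),false),m)).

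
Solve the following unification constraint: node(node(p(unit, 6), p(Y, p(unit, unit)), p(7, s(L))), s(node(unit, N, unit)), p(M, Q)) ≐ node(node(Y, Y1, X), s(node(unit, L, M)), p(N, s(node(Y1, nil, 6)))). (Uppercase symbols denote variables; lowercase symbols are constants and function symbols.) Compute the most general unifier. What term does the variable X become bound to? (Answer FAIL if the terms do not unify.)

Decompose node/3: node(p(unit, 6), p(Y, p(unit, unit)), p(7, s(L))) ≐ node(Y, Y1, X),  s(node(unit, N, unit)) ≐ s(node(unit, L, M)),  p(M, Q) ≐ p(N, s(node(Y1, nil, 6))).
Decompose node/3: p(unit, 6) ≐ Y,  p(Y, p(unit, unit)) ≐ Y1,  p(7, s(L)) ≐ X.
Bind Y := p(unit, 6); substituting into the one remaining equation that mentions Y gives: p(p(unit, 6), p(unit, unit)) ≐ Y1.
Bind Y1 := p(p(unit, 6), p(unit, unit)); substituting into the one remaining equation that mentions Y1 gives: p(M, Q) ≐ p(N, s(node(p(p(unit, 6), p(unit, unit)), nil, 6))).
Bind X := p(7, s(L)); no other remaining equation mentions X.
Decompose s/1: node(unit, N, unit) ≐ node(unit, L, M).
Decompose node/3: unit ≐ unit,  N ≐ L,  unit ≐ M.
Delete trivial equation unit ≐ unit.
Bind N := L; substituting into the one remaining equation that mentions N gives: p(M, Q) ≐ p(L, s(node(p(p(unit, 6), p(unit, unit)), nil, 6))).
Bind M := unit; substituting into the remaining equation gives: p(unit, Q) ≐ p(L, s(node(p(p(unit, 6), p(unit, unit)), nil, 6))).
Decompose p/2: unit ≐ L,  Q ≐ s(node(p(p(unit, 6), p(unit, unit)), nil, 6)).
Bind L := unit; no other remaining equation mentions L. Substituting into the earlier bindings gives X := p(7, s(unit)), N := unit.
Bind Q := s(node(p(p(unit, 6), p(unit, unit)), nil, 6)).
MGU = { Y := p(unit, 6), Y1 := p(p(unit, 6), p(unit, unit)), X := p(7, s(unit)), N := unit, M := unit, L := unit, Q := s(node(p(p(unit, 6), p(unit, unit)), nil, 6)) }, so X := p(7, s(unit)).

p(7, s(unit))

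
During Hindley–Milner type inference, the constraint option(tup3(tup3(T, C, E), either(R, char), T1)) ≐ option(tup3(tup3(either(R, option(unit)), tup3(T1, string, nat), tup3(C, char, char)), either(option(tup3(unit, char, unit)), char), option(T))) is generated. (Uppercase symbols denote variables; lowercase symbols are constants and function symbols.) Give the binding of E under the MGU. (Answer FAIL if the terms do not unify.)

Decompose option/1: tup3(tup3(T, C, E), either(R, char), T1) ≐ tup3(tup3(either(R, option(unit)), tup3(T1, string, nat), tup3(C, char, char)), either(option(tup3(unit, char, unit)), char), option(T)).
Decompose tup3/3: tup3(T, C, E) ≐ tup3(either(R, option(unit)), tup3(T1, string, nat), tup3(C, char, char)),  either(R, char) ≐ either(option(tup3(unit, char, unit)), char),  T1 ≐ option(T).
Decompose tup3/3: T ≐ either(R, option(unit)),  C ≐ tup3(T1, string, nat),  E ≐ tup3(C, char, char).
Bind T := either(R, option(unit)); substituting into the one remaining equation that mentions T gives: T1 ≐ option(either(R, option(unit))).
Bind C := tup3(T1, string, nat); substituting into the one remaining equation that mentions C gives: E ≐ tup3(tup3(T1, string, nat), char, char).
Bind E := tup3(tup3(T1, string, nat), char, char); no other remaining equation mentions E.
Decompose either/2: R ≐ option(tup3(unit, char, unit)),  char ≐ char.
Bind R := option(tup3(unit, char, unit)); substituting into the one remaining equation that mentions R gives: T1 ≐ option(either(option(tup3(unit, char, unit)), option(unit))). Substituting into the earlier binding gives T := either(option(tup3(unit, char, unit)), option(unit)).
Delete trivial equation char ≐ char.
Bind T1 := option(either(option(tup3(unit, char, unit)), option(unit))). Substituting into the earlier bindings gives C := tup3(option(either(option(tup3(unit, char, unit)), option(unit))), string, nat), E := tup3(tup3(option(either(option(tup3(unit, char, unit)), option(unit))), string, nat), char, char).
MGU = { T := either(option(tup3(unit, char, unit)), option(unit)), C := tup3(option(either(option(tup3(unit, char, unit)), option(unit))), string, nat), E := tup3(tup3(option(either(option(tup3(unit, char, unit)), option(unit))), string, nat), char, char), R := option(tup3(unit, char, unit)), T1 := option(either(option(tup3(unit, char, unit)), option(unit))) }, so E := tup3(tup3(option(either(option(tup3(unit, char, unit)), option(unit))), string, nat), char, char).

tup3(tup3(option(either(option(tup3(unit, char, unit)), option(unit))), string, nat), char, char)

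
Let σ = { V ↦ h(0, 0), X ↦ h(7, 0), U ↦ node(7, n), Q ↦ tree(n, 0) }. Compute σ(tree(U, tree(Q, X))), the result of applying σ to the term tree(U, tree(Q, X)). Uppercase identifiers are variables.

tree(node(7, n), tree(tree(n, 0), h(7, 0)))

Replace each occurrence of X with h(7, 0).
Replace each occurrence of U with node(7, n).
Replace each occurrence of Q with tree(n, 0).
Result: tree(node(7, n), tree(tree(n, 0), h(7, 0))).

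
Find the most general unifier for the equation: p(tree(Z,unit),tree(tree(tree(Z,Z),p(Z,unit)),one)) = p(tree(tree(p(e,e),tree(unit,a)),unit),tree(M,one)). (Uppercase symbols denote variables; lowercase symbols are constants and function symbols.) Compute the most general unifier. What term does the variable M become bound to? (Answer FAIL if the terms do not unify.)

tree(tree(tree(p(e,e),tree(unit,a)),tree(p(e,e),tree(unit,a))),p(tree(p(e,e),tree(unit,a)),unit))

Decompose p/2: tree(Z,unit) = tree(tree(p(e,e),tree(unit,a)),unit),  tree(tree(tree(Z,Z),p(Z,unit)),one) = tree(M,one).
Decompose tree/2: Z = tree(p(e,e),tree(unit,a)),  unit = unit.
Bind Z := tree(p(e,e),tree(unit,a)); substituting into the one remaining equation that mentions Z gives: tree(tree(tree(tree(p(e,e),tree(unit,a)),tree(p(e,e),tree(unit,a))),p(tree(p(e,e),tree(unit,a)),unit)),one) = tree(M,one).
Delete trivial equation unit = unit.
Decompose tree/2: tree(tree(tree(p(e,e),tree(unit,a)),tree(p(e,e),tree(unit,a))),p(tree(p(e,e),tree(unit,a)),unit)) = M,  one = one.
Bind M := tree(tree(tree(p(e,e),tree(unit,a)),tree(p(e,e),tree(unit,a))),p(tree(p(e,e),tree(unit,a)),unit)); no other remaining equation mentions M.
Delete trivial equation one = one.
MGU = { Z -> tree(p(e,e),tree(unit,a)), M -> tree(tree(tree(p(e,e),tree(unit,a)),tree(p(e,e),tree(unit,a))),p(tree(p(e,e),tree(unit,a)),unit)) }, so M -> tree(tree(tree(p(e,e),tree(unit,a)),tree(p(e,e),tree(unit,a))),p(tree(p(e,e),tree(unit,a)),unit)).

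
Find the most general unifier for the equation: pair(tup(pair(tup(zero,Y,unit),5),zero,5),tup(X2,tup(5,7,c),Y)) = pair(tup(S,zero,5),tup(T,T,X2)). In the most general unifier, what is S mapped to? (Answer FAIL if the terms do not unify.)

pair(tup(zero,tup(5,7,c),unit),5)

Decompose pair/2: tup(pair(tup(zero,Y,unit),5),zero,5) = tup(S,zero,5),  tup(X2,tup(5,7,c),Y) = tup(T,T,X2).
Decompose tup/3: pair(tup(zero,Y,unit),5) = S,  zero = zero,  5 = 5.
Bind S := pair(tup(zero,Y,unit),5); no other remaining equation mentions S.
Delete trivial equation zero = zero.
Delete trivial equation 5 = 5.
Decompose tup/3: X2 = T,  tup(5,7,c) = T,  Y = X2.
Bind X2 := T; substituting into the one remaining equation that mentions X2 gives: Y = T.
Bind T := tup(5,7,c); substituting into the remaining equation gives: Y = tup(5,7,c). Substituting into the earlier binding gives X2 := tup(5,7,c).
Bind Y := tup(5,7,c). Substituting into the earlier binding gives S := pair(tup(zero,tup(5,7,c),unit),5).
MGU = { S -> pair(tup(zero,tup(5,7,c),unit),5), X2 -> tup(5,7,c), T -> tup(5,7,c), Y -> tup(5,7,c) }, so S -> pair(tup(zero,tup(5,7,c),unit),5).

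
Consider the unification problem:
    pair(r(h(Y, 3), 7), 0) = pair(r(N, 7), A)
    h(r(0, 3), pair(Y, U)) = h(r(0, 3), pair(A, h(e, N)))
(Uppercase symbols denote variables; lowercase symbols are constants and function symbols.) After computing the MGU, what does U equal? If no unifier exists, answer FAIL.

Decompose pair/2: r(h(Y, 3), 7) = r(N, 7),  0 = A.
Decompose r/2: h(Y, 3) = N,  7 = 7.
Bind N := h(Y, 3); substituting into the one remaining equation that mentions N gives: h(r(0, 3), pair(Y, U)) = h(r(0, 3), pair(A, h(e, h(Y, 3)))).
Delete trivial equation 7 = 7.
Bind A := 0; substituting into the remaining equation gives: h(r(0, 3), pair(Y, U)) = h(r(0, 3), pair(0, h(e, h(Y, 3)))).
Decompose h/2: r(0, 3) = r(0, 3),  pair(Y, U) = pair(0, h(e, h(Y, 3))).
Delete trivial equation r(0, 3) = r(0, 3).
Decompose pair/2: Y = 0,  U = h(e, h(Y, 3)).
Bind Y := 0; substituting into the remaining equation gives: U = h(e, h(0, 3)). Substituting into the earlier binding gives N := h(0, 3).
Bind U := h(e, h(0, 3)).
MGU = { N := h(0, 3), A := 0, Y := 0, U := h(e, h(0, 3)) }, so U := h(e, h(0, 3)).

h(e, h(0, 3))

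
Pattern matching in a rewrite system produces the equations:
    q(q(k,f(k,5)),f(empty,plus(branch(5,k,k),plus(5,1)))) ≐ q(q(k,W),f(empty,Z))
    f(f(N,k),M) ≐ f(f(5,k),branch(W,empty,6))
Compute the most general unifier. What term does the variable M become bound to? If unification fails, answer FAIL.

Decompose q/2: q(k,f(k,5)) ≐ q(k,W),  f(empty,plus(branch(5,k,k),plus(5,1))) ≐ f(empty,Z).
Decompose q/2: k ≐ k,  f(k,5) ≐ W.
Delete trivial equation k ≐ k.
Bind W := f(k,5); substituting into the one remaining equation that mentions W gives: f(f(N,k),M) ≐ f(f(5,k),branch(f(k,5),empty,6)).
Decompose f/2: empty ≐ empty,  plus(branch(5,k,k),plus(5,1)) ≐ Z.
Delete trivial equation empty ≐ empty.
Bind Z := plus(branch(5,k,k),plus(5,1)); no other remaining equation mentions Z.
Decompose f/2: f(N,k) ≐ f(5,k),  M ≐ branch(f(k,5),empty,6).
Decompose f/2: N ≐ 5,  k ≐ k.
Bind N := 5; no other remaining equation mentions N.
Delete trivial equation k ≐ k.
Bind M := branch(f(k,5),empty,6).
MGU = { W := f(k,5), Z := plus(branch(5,k,k),plus(5,1)), N := 5, M := branch(f(k,5),empty,6) }, so M := branch(f(k,5),empty,6).

branch(f(k,5),empty,6)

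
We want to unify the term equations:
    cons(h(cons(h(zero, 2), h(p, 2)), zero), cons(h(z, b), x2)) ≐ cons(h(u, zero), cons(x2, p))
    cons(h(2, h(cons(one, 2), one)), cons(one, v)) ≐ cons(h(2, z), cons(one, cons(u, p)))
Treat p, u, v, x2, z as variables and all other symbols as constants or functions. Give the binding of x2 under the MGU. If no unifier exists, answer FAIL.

Decompose cons/2: h(cons(h(zero, 2), h(p, 2)), zero) ≐ h(u, zero),  cons(h(z, b), x2) ≐ cons(x2, p).
Decompose h/2: cons(h(zero, 2), h(p, 2)) ≐ u,  zero ≐ zero.
Bind u := cons(h(zero, 2), h(p, 2)); substituting into the one remaining equation that mentions u gives: cons(h(2, h(cons(one, 2), one)), cons(one, v)) ≐ cons(h(2, z), cons(one, cons(cons(h(zero, 2), h(p, 2)), p))).
Delete trivial equation zero ≐ zero.
Decompose cons/2: h(z, b) ≐ x2,  x2 ≐ p.
Bind x2 := h(z, b); substituting into the one remaining equation that mentions x2 gives: h(z, b) ≐ p.
Bind p := h(z, b); substituting into the remaining equation gives: cons(h(2, h(cons(one, 2), one)), cons(one, v)) ≐ cons(h(2, z), cons(one, cons(cons(h(zero, 2), h(h(z, b), 2)), h(z, b)))). Substituting into the earlier binding gives u := cons(h(zero, 2), h(h(z, b), 2)).
Decompose cons/2: h(2, h(cons(one, 2), one)) ≐ h(2, z),  cons(one, v) ≐ cons(one, cons(cons(h(zero, 2), h(h(z, b), 2)), h(z, b))).
Decompose h/2: 2 ≐ 2,  h(cons(one, 2), one) ≐ z.
Delete trivial equation 2 ≐ 2.
Bind z := h(cons(one, 2), one); substituting into the remaining equation gives: cons(one, v) ≐ cons(one, cons(cons(h(zero, 2), h(h(h(cons(one, 2), one), b), 2)), h(h(cons(one, 2), one), b))). Substituting into the earlier bindings gives u := cons(h(zero, 2), h(h(h(cons(one, 2), one), b), 2)), x2 := h(h(cons(one, 2), one), b), p := h(h(cons(one, 2), one), b).
Decompose cons/2: one ≐ one,  v ≐ cons(cons(h(zero, 2), h(h(h(cons(one, 2), one), b), 2)), h(h(cons(one, 2), one), b)).
Delete trivial equation one ≐ one.
Bind v := cons(cons(h(zero, 2), h(h(h(cons(one, 2), one), b), 2)), h(h(cons(one, 2), one), b)).
MGU = { u -> cons(h(zero, 2), h(h(h(cons(one, 2), one), b), 2)), x2 -> h(h(cons(one, 2), one), b), p -> h(h(cons(one, 2), one), b), z -> h(cons(one, 2), one), v -> cons(cons(h(zero, 2), h(h(h(cons(one, 2), one), b), 2)), h(h(cons(one, 2), one), b)) }, so x2 -> h(h(cons(one, 2), one), b).

h(h(cons(one, 2), one), b)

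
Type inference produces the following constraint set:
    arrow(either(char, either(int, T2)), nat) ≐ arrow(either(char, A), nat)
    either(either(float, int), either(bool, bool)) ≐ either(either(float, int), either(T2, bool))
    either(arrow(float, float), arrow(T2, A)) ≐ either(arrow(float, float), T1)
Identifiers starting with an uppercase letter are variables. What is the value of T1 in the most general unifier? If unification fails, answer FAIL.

arrow(bool, either(int, bool))

Decompose arrow/2: either(char, either(int, T2)) ≐ either(char, A),  nat ≐ nat.
Decompose either/2: char ≐ char,  either(int, T2) ≐ A.
Delete trivial equation char ≐ char.
Bind A := either(int, T2); substituting into the one remaining equation that mentions A gives: either(arrow(float, float), arrow(T2, either(int, T2))) ≐ either(arrow(float, float), T1).
Delete trivial equation nat ≐ nat.
Decompose either/2: either(float, int) ≐ either(float, int),  either(bool, bool) ≐ either(T2, bool).
Delete trivial equation either(float, int) ≐ either(float, int).
Decompose either/2: bool ≐ T2,  bool ≐ bool.
Bind T2 := bool; substituting into the one remaining equation that mentions T2 gives: either(arrow(float, float), arrow(bool, either(int, bool))) ≐ either(arrow(float, float), T1). Substituting into the earlier binding gives A := either(int, bool).
Delete trivial equation bool ≐ bool.
Decompose either/2: arrow(float, float) ≐ arrow(float, float),  arrow(bool, either(int, bool)) ≐ T1.
Delete trivial equation arrow(float, float) ≐ arrow(float, float).
Bind T1 := arrow(bool, either(int, bool)).
MGU = { A ↦ either(int, bool), T2 ↦ bool, T1 ↦ arrow(bool, either(int, bool)) }, so T1 ↦ arrow(bool, either(int, bool)).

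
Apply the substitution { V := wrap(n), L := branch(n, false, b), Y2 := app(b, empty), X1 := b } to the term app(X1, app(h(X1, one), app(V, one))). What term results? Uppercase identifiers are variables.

app(b, app(h(b, one), app(wrap(n), one)))

Replace each occurrence of V with wrap(n).
Replace each occurrence of X1 with b.
Result: app(b, app(h(b, one), app(wrap(n), one))).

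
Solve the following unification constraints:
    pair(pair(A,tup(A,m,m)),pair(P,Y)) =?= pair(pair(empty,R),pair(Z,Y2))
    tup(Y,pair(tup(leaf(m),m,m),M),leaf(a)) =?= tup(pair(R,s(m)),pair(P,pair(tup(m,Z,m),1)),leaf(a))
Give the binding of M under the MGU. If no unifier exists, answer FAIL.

Decompose pair/2: pair(A,tup(A,m,m)) =?= pair(empty,R),  pair(P,Y) =?= pair(Z,Y2).
Decompose pair/2: A =?= empty,  tup(A,m,m) =?= R.
Bind A := empty; substituting into the one remaining equation that mentions A gives: tup(empty,m,m) =?= R.
Bind R := tup(empty,m,m); substituting into the one remaining equation that mentions R gives: tup(Y,pair(tup(leaf(m),m,m),M),leaf(a)) =?= tup(pair(tup(empty,m,m),s(m)),pair(P,pair(tup(m,Z,m),1)),leaf(a)).
Decompose pair/2: P =?= Z,  Y =?= Y2.
Bind P := Z; substituting into the one remaining equation that mentions P gives: tup(Y,pair(tup(leaf(m),m,m),M),leaf(a)) =?= tup(pair(tup(empty,m,m),s(m)),pair(Z,pair(tup(m,Z,m),1)),leaf(a)).
Bind Y := Y2; substituting into the remaining equation gives: tup(Y2,pair(tup(leaf(m),m,m),M),leaf(a)) =?= tup(pair(tup(empty,m,m),s(m)),pair(Z,pair(tup(m,Z,m),1)),leaf(a)).
Decompose tup/3: Y2 =?= pair(tup(empty,m,m),s(m)),  pair(tup(leaf(m),m,m),M) =?= pair(Z,pair(tup(m,Z,m),1)),  leaf(a) =?= leaf(a).
Bind Y2 := pair(tup(empty,m,m),s(m)); no other remaining equation mentions Y2. Substituting into the earlier binding gives Y := pair(tup(empty,m,m),s(m)).
Decompose pair/2: tup(leaf(m),m,m) =?= Z,  M =?= pair(tup(m,Z,m),1).
Bind Z := tup(leaf(m),m,m); substituting into the one remaining equation that mentions Z gives: M =?= pair(tup(m,tup(leaf(m),m,m),m),1). Substituting into the earlier binding gives P := tup(leaf(m),m,m).
Bind M := pair(tup(m,tup(leaf(m),m,m),m),1); no other remaining equation mentions M.
Delete trivial equation leaf(a) =?= leaf(a).
MGU = { A -> empty, R -> tup(empty,m,m), P -> tup(leaf(m),m,m), Y -> pair(tup(empty,m,m),s(m)), Y2 -> pair(tup(empty,m,m),s(m)), Z -> tup(leaf(m),m,m), M -> pair(tup(m,tup(leaf(m),m,m),m),1) }, so M -> pair(tup(m,tup(leaf(m),m,m),m),1).

pair(tup(m,tup(leaf(m),m,m),m),1)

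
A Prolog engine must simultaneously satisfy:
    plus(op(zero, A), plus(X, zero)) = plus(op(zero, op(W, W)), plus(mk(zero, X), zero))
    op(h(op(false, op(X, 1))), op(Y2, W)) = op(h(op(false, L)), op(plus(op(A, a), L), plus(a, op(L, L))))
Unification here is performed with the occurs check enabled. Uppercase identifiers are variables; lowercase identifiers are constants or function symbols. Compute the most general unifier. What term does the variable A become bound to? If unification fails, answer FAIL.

FAIL

Decompose plus/2: op(zero, A) = op(zero, op(W, W)),  plus(X, zero) = plus(mk(zero, X), zero).
Decompose op/2: zero = zero,  A = op(W, W).
Delete trivial equation zero = zero.
Bind A := op(W, W); substituting into the one remaining equation that mentions A gives: op(h(op(false, op(X, 1))), op(Y2, W)) = op(h(op(false, L)), op(plus(op(op(W, W), a), L), plus(a, op(L, L)))).
Decompose plus/2: X = mk(zero, X),  zero = zero.
Occurs check fails: X occurs in mk(zero, X); the equation X = mk(zero, X) has no finite solution.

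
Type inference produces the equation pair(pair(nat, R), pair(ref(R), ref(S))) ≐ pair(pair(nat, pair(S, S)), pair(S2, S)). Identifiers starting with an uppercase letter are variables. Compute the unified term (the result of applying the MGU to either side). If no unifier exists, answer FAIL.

FAIL

Decompose pair/2: pair(nat, R) ≐ pair(nat, pair(S, S)),  pair(ref(R), ref(S)) ≐ pair(S2, S).
Decompose pair/2: nat ≐ nat,  R ≐ pair(S, S).
Delete trivial equation nat ≐ nat.
Bind R := pair(S, S); substituting into the remaining equation gives: pair(ref(pair(S, S)), ref(S)) ≐ pair(S2, S).
Decompose pair/2: ref(pair(S, S)) ≐ S2,  ref(S) ≐ S.
Bind S2 := ref(pair(S, S)); no other remaining equation mentions S2.
Occurs check fails: S occurs in ref(S); the equation S ≐ ref(S) has no finite solution.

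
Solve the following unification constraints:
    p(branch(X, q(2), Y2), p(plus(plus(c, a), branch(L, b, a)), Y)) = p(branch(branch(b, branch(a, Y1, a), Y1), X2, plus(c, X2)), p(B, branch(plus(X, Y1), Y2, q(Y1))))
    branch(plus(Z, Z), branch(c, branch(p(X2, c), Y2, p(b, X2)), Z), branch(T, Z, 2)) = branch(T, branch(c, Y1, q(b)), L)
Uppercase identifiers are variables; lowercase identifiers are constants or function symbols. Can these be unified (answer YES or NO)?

YES

Decompose p/2: branch(X, q(2), Y2) = branch(branch(b, branch(a, Y1, a), Y1), X2, plus(c, X2)),  p(plus(plus(c, a), branch(L, b, a)), Y) = p(B, branch(plus(X, Y1), Y2, q(Y1))).
Decompose branch/3: X = branch(b, branch(a, Y1, a), Y1),  q(2) = X2,  Y2 = plus(c, X2).
Bind X := branch(b, branch(a, Y1, a), Y1); substituting into the one remaining equation that mentions X gives: p(plus(plus(c, a), branch(L, b, a)), Y) = p(B, branch(plus(branch(b, branch(a, Y1, a), Y1), Y1), Y2, q(Y1))).
Bind X2 := q(2); substituting into the 2 remaining equations that mention X2 gives: Y2 = plus(c, q(2)),  branch(plus(Z, Z), branch(c, branch(p(q(2), c), Y2, p(b, q(2))), Z), branch(T, Z, 2)) = branch(T, branch(c, Y1, q(b)), L).
Bind Y2 := plus(c, q(2)); substituting into the remaining equations gives: p(plus(plus(c, a), branch(L, b, a)), Y) = p(B, branch(plus(branch(b, branch(a, Y1, a), Y1), Y1), plus(c, q(2)), q(Y1))),  branch(plus(Z, Z), branch(c, branch(p(q(2), c), plus(c, q(2)), p(b, q(2))), Z), branch(T, Z, 2)) = branch(T, branch(c, Y1, q(b)), L).
Decompose p/2: plus(plus(c, a), branch(L, b, a)) = B,  Y = branch(plus(branch(b, branch(a, Y1, a), Y1), Y1), plus(c, q(2)), q(Y1)).
Bind B := plus(plus(c, a), branch(L, b, a)); no other remaining equation mentions B.
Bind Y := branch(plus(branch(b, branch(a, Y1, a), Y1), Y1), plus(c, q(2)), q(Y1)); no other remaining equation mentions Y.
Decompose branch/3: plus(Z, Z) = T,  branch(c, branch(p(q(2), c), plus(c, q(2)), p(b, q(2))), Z) = branch(c, Y1, q(b)),  branch(T, Z, 2) = L.
Bind T := plus(Z, Z); substituting into the one remaining equation that mentions T gives: branch(plus(Z, Z), Z, 2) = L.
Decompose branch/3: c = c,  branch(p(q(2), c), plus(c, q(2)), p(b, q(2))) = Y1,  Z = q(b).
Delete trivial equation c = c.
Bind Y1 := branch(p(q(2), c), plus(c, q(2)), p(b, q(2))); no other remaining equation mentions Y1. Substituting into the earlier bindings gives X := branch(b, branch(a, branch(p(q(2), c), plus(c, q(2)), p(b, q(2))), a), branch(p(q(2), c), plus(c, q(2)), p(b, q(2)))), Y := branch(plus(branch(b, branch(a, branch(p(q(2), c), plus(c, q(2)), p(b, q(2))), a), branch(p(q(2), c), plus(c, q(2)), p(b, q(2)))), branch(p(q(2), c), plus(c, q(2)), p(b, q(2)))), plus(c, q(2)), q(branch(p(q(2), c), plus(c, q(2)), p(b, q(2))))).
Bind Z := q(b); substituting into the remaining equation gives: branch(plus(q(b), q(b)), q(b), 2) = L. Substituting into the earlier binding gives T := plus(q(b), q(b)).
Bind L := branch(plus(q(b), q(b)), q(b), 2). Substituting into the earlier binding gives B := plus(plus(c, a), branch(branch(plus(q(b), q(b)), q(b), 2), b, a)).
No equations remain and no clash or occurs-check failure arose, so a unifier exists.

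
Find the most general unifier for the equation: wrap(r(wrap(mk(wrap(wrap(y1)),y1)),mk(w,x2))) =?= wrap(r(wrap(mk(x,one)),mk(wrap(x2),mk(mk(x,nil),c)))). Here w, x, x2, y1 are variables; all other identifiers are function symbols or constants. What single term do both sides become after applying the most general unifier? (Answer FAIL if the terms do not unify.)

Decompose wrap/1: r(wrap(mk(wrap(wrap(y1)),y1)),mk(w,x2)) =?= r(wrap(mk(x,one)),mk(wrap(x2),mk(mk(x,nil),c))).
Decompose r/2: wrap(mk(wrap(wrap(y1)),y1)) =?= wrap(mk(x,one)),  mk(w,x2) =?= mk(wrap(x2),mk(mk(x,nil),c)).
Decompose wrap/1: mk(wrap(wrap(y1)),y1) =?= mk(x,one).
Decompose mk/2: wrap(wrap(y1)) =?= x,  y1 =?= one.
Bind x := wrap(wrap(y1)); substituting into the one remaining equation that mentions x gives: mk(w,x2) =?= mk(wrap(x2),mk(mk(wrap(wrap(y1)),nil),c)).
Bind y1 := one; substituting into the remaining equation gives: mk(w,x2) =?= mk(wrap(x2),mk(mk(wrap(wrap(one)),nil),c)). Substituting into the earlier binding gives x := wrap(wrap(one)).
Decompose mk/2: w =?= wrap(x2),  x2 =?= mk(mk(wrap(wrap(one)),nil),c).
Bind w := wrap(x2); no other remaining equation mentions w.
Bind x2 := mk(mk(wrap(wrap(one)),nil),c). Substituting into the earlier binding gives w := wrap(mk(mk(wrap(wrap(one)),nil),c)).
Applying the MGU to either side gives wrap(r(wrap(mk(wrap(wrap(one)),one)),mk(wrap(mk(mk(wrap(wrap(one)),nil),c)),mk(mk(wrap(wrap(one)),nil),c)))).

wrap(r(wrap(mk(wrap(wrap(one)),one)),mk(wrap(mk(mk(wrap(wrap(one)),nil),c)),mk(mk(wrap(wrap(one)),nil),c))))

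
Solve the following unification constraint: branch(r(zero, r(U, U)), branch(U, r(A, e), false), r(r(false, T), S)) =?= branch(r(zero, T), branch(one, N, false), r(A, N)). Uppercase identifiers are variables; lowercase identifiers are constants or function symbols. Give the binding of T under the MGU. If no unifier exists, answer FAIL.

r(one, one)

Decompose branch/3: r(zero, r(U, U)) =?= r(zero, T),  branch(U, r(A, e), false) =?= branch(one, N, false),  r(r(false, T), S) =?= r(A, N).
Decompose r/2: zero =?= zero,  r(U, U) =?= T.
Delete trivial equation zero =?= zero.
Bind T := r(U, U); substituting into the one remaining equation that mentions T gives: r(r(false, r(U, U)), S) =?= r(A, N).
Decompose branch/3: U =?= one,  r(A, e) =?= N,  false =?= false.
Bind U := one; substituting into the one remaining equation that mentions U gives: r(r(false, r(one, one)), S) =?= r(A, N). Substituting into the earlier binding gives T := r(one, one).
Bind N := r(A, e); substituting into the one remaining equation that mentions N gives: r(r(false, r(one, one)), S) =?= r(A, r(A, e)).
Delete trivial equation false =?= false.
Decompose r/2: r(false, r(one, one)) =?= A,  S =?= r(A, e).
Bind A := r(false, r(one, one)); substituting into the remaining equation gives: S =?= r(r(false, r(one, one)), e). Substituting into the earlier binding gives N := r(r(false, r(one, one)), e).
Bind S := r(r(false, r(one, one)), e).
MGU = { T -> r(one, one), U -> one, N -> r(r(false, r(one, one)), e), A -> r(false, r(one, one)), S -> r(r(false, r(one, one)), e) }, so T -> r(one, one).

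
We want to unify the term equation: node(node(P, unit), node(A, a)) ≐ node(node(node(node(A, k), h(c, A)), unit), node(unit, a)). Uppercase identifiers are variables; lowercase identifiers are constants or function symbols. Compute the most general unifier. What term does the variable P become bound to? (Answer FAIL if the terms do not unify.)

node(node(unit, k), h(c, unit))

Decompose node/2: node(P, unit) ≐ node(node(node(A, k), h(c, A)), unit),  node(A, a) ≐ node(unit, a).
Decompose node/2: P ≐ node(node(A, k), h(c, A)),  unit ≐ unit.
Bind P := node(node(A, k), h(c, A)); no other remaining equation mentions P.
Delete trivial equation unit ≐ unit.
Decompose node/2: A ≐ unit,  a ≐ a.
Bind A := unit; no other remaining equation mentions A. Substituting into the earlier binding gives P := node(node(unit, k), h(c, unit)).
Delete trivial equation a ≐ a.
MGU = { P ↦ node(node(unit, k), h(c, unit)), A ↦ unit }, so P ↦ node(node(unit, k), h(c, unit)).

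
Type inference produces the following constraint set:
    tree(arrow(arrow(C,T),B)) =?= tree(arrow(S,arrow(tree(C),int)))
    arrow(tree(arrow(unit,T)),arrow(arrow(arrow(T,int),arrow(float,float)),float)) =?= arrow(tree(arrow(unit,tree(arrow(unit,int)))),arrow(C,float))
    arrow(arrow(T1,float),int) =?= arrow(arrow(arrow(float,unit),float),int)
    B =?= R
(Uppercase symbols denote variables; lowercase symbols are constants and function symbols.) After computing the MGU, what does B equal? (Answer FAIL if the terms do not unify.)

arrow(tree(arrow(arrow(tree(arrow(unit,int)),int),arrow(float,float))),int)

Decompose tree/1: arrow(arrow(C,T),B) =?= arrow(S,arrow(tree(C),int)).
Decompose arrow/2: arrow(C,T) =?= S,  B =?= arrow(tree(C),int).
Bind S := arrow(C,T); no other remaining equation mentions S.
Bind B := arrow(tree(C),int); substituting into the one remaining equation that mentions B gives: arrow(tree(C),int) =?= R.
Decompose arrow/2: tree(arrow(unit,T)) =?= tree(arrow(unit,tree(arrow(unit,int)))),  arrow(arrow(arrow(T,int),arrow(float,float)),float) =?= arrow(C,float).
Decompose tree/1: arrow(unit,T) =?= arrow(unit,tree(arrow(unit,int))).
Decompose arrow/2: unit =?= unit,  T =?= tree(arrow(unit,int)).
Delete trivial equation unit =?= unit.
Bind T := tree(arrow(unit,int)); substituting into the one remaining equation that mentions T gives: arrow(arrow(arrow(tree(arrow(unit,int)),int),arrow(float,float)),float) =?= arrow(C,float). Substituting into the earlier binding gives S := arrow(C,tree(arrow(unit,int))).
Decompose arrow/2: arrow(arrow(tree(arrow(unit,int)),int),arrow(float,float)) =?= C,  float =?= float.
Bind C := arrow(arrow(tree(arrow(unit,int)),int),arrow(float,float)); substituting into the one remaining equation that mentions C gives: arrow(tree(arrow(arrow(tree(arrow(unit,int)),int),arrow(float,float))),int) =?= R. Substituting into the earlier bindings gives S := arrow(arrow(arrow(tree(arrow(unit,int)),int),arrow(float,float)),tree(arrow(unit,int))), B := arrow(tree(arrow(arrow(tree(arrow(unit,int)),int),arrow(float,float))),int).
Delete trivial equation float =?= float.
Decompose arrow/2: arrow(T1,float) =?= arrow(arrow(float,unit),float),  int =?= int.
Decompose arrow/2: T1 =?= arrow(float,unit),  float =?= float.
Bind T1 := arrow(float,unit); no other remaining equation mentions T1.
Delete trivial equation float =?= float.
Delete trivial equation int =?= int.
Bind R := arrow(tree(arrow(arrow(tree(arrow(unit,int)),int),arrow(float,float))),int).
MGU = { S ↦ arrow(arrow(arrow(tree(arrow(unit,int)),int),arrow(float,float)),tree(arrow(unit,int))), B ↦ arrow(tree(arrow(arrow(tree(arrow(unit,int)),int),arrow(float,float))),int), T ↦ tree(arrow(unit,int)), C ↦ arrow(arrow(tree(arrow(unit,int)),int),arrow(float,float)), T1 ↦ arrow(float,unit), R ↦ arrow(tree(arrow(arrow(tree(arrow(unit,int)),int),arrow(float,float))),int) }, so B ↦ arrow(tree(arrow(arrow(tree(arrow(unit,int)),int),arrow(float,float))),int).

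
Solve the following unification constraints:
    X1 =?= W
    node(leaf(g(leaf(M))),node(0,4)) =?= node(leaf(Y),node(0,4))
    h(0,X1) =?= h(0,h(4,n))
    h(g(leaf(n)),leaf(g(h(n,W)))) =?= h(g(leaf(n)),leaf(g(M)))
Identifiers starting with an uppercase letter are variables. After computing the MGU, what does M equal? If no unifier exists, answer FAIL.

h(n,h(4,n))

Bind X1 := W; substituting into the one remaining equation that mentions X1 gives: h(0,W) =?= h(0,h(4,n)).
Decompose node/2: leaf(g(leaf(M))) =?= leaf(Y),  node(0,4) =?= node(0,4).
Decompose leaf/1: g(leaf(M)) =?= Y.
Bind Y := g(leaf(M)); no other remaining equation mentions Y.
Delete trivial equation node(0,4) =?= node(0,4).
Decompose h/2: 0 =?= 0,  W =?= h(4,n).
Delete trivial equation 0 =?= 0.
Bind W := h(4,n); substituting into the remaining equation gives: h(g(leaf(n)),leaf(g(h(n,h(4,n))))) =?= h(g(leaf(n)),leaf(g(M))). Substituting into the earlier binding gives X1 := h(4,n).
Decompose h/2: g(leaf(n)) =?= g(leaf(n)),  leaf(g(h(n,h(4,n)))) =?= leaf(g(M)).
Delete trivial equation g(leaf(n)) =?= g(leaf(n)).
Decompose leaf/1: g(h(n,h(4,n))) =?= g(M).
Decompose g/1: h(n,h(4,n)) =?= M.
Bind M := h(n,h(4,n)). Substituting into the earlier binding gives Y := g(leaf(h(n,h(4,n)))).
MGU = { X1 ↦ h(4,n), Y ↦ g(leaf(h(n,h(4,n)))), W ↦ h(4,n), M ↦ h(n,h(4,n)) }, so M ↦ h(n,h(4,n)).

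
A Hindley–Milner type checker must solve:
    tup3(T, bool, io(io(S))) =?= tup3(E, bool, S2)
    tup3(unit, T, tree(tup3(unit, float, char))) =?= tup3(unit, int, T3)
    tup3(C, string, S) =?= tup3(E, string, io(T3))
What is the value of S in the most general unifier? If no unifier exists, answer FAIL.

Decompose tup3/3: T =?= E,  bool =?= bool,  io(io(S)) =?= S2.
Bind T := E; substituting into the one remaining equation that mentions T gives: tup3(unit, E, tree(tup3(unit, float, char))) =?= tup3(unit, int, T3).
Delete trivial equation bool =?= bool.
Bind S2 := io(io(S)); no other remaining equation mentions S2.
Decompose tup3/3: unit =?= unit,  E =?= int,  tree(tup3(unit, float, char)) =?= T3.
Delete trivial equation unit =?= unit.
Bind E := int; substituting into the one remaining equation that mentions E gives: tup3(C, string, S) =?= tup3(int, string, io(T3)). Substituting into the earlier binding gives T := int.
Bind T3 := tree(tup3(unit, float, char)); substituting into the remaining equation gives: tup3(C, string, S) =?= tup3(int, string, io(tree(tup3(unit, float, char)))).
Decompose tup3/3: C =?= int,  string =?= string,  S =?= io(tree(tup3(unit, float, char))).
Bind C := int; no other remaining equation mentions C.
Delete trivial equation string =?= string.
Bind S := io(tree(tup3(unit, float, char))). Substituting into the earlier binding gives S2 := io(io(io(tree(tup3(unit, float, char))))).
MGU = { T := int, S2 := io(io(io(tree(tup3(unit, float, char))))), E := int, T3 := tree(tup3(unit, float, char)), C := int, S := io(tree(tup3(unit, float, char))) }, so S := io(tree(tup3(unit, float, char))).

io(tree(tup3(unit, float, char)))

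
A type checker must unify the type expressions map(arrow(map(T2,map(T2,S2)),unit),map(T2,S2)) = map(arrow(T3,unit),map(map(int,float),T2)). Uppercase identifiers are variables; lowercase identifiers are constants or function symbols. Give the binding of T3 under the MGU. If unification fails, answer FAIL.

map(map(int,float),map(map(int,float),map(int,float)))

Decompose map/2: arrow(map(T2,map(T2,S2)),unit) = arrow(T3,unit),  map(T2,S2) = map(map(int,float),T2).
Decompose arrow/2: map(T2,map(T2,S2)) = T3,  unit = unit.
Bind T3 := map(T2,map(T2,S2)); no other remaining equation mentions T3.
Delete trivial equation unit = unit.
Decompose map/2: T2 = map(int,float),  S2 = T2.
Bind T2 := map(int,float); substituting into the remaining equation gives: S2 = map(int,float). Substituting into the earlier binding gives T3 := map(map(int,float),map(map(int,float),S2)).
Bind S2 := map(int,float). Substituting into the earlier binding gives T3 := map(map(int,float),map(map(int,float),map(int,float))).
MGU = { T3 ↦ map(map(int,float),map(map(int,float),map(int,float))), T2 ↦ map(int,float), S2 ↦ map(int,float) }, so T3 ↦ map(map(int,float),map(map(int,float),map(int,float))).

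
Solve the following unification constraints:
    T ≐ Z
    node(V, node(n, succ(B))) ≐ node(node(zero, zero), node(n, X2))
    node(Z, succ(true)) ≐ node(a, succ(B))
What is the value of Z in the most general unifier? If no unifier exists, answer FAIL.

a

Bind T := Z; no other remaining equation mentions T.
Decompose node/2: V ≐ node(zero, zero),  node(n, succ(B)) ≐ node(n, X2).
Bind V := node(zero, zero); no other remaining equation mentions V.
Decompose node/2: n ≐ n,  succ(B) ≐ X2.
Delete trivial equation n ≐ n.
Bind X2 := succ(B); no other remaining equation mentions X2.
Decompose node/2: Z ≐ a,  succ(true) ≐ succ(B).
Bind Z := a; no other remaining equation mentions Z. Substituting into the earlier binding gives T := a.
Decompose succ/1: true ≐ B.
Bind B := true. Substituting into the earlier binding gives X2 := succ(true).
MGU = { T -> a, V -> node(zero, zero), X2 -> succ(true), Z -> a, B -> true }, so Z -> a.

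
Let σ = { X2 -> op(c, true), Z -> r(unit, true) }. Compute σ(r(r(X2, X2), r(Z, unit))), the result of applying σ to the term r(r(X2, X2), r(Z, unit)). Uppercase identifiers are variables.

r(r(op(c, true), op(c, true)), r(r(unit, true), unit))

Replace each occurrence of X2 with op(c, true).
Replace each occurrence of Z with r(unit, true).
Result: r(r(op(c, true), op(c, true)), r(r(unit, true), unit)).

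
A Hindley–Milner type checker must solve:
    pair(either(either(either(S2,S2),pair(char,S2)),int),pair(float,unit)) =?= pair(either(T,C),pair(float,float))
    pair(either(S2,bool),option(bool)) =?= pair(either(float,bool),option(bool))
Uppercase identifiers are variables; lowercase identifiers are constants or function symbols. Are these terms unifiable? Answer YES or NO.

Decompose pair/2: either(either(either(S2,S2),pair(char,S2)),int) =?= either(T,C),  pair(float,unit) =?= pair(float,float).
Decompose either/2: either(either(S2,S2),pair(char,S2)) =?= T,  int =?= C.
Bind T := either(either(S2,S2),pair(char,S2)); no other remaining equation mentions T.
Bind C := int; no other remaining equation mentions C.
Decompose pair/2: float =?= float,  unit =?= float.
Delete trivial equation float =?= float.
Clash: constants unit and float differ; no unifier exists.

NO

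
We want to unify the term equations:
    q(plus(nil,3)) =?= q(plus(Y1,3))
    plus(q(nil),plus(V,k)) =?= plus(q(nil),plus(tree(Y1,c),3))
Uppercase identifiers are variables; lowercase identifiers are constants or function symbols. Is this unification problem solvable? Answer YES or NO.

NO

Decompose q/1: plus(nil,3) =?= plus(Y1,3).
Decompose plus/2: nil =?= Y1,  3 =?= 3.
Bind Y1 := nil; substituting into the one remaining equation that mentions Y1 gives: plus(q(nil),plus(V,k)) =?= plus(q(nil),plus(tree(nil,c),3)).
Delete trivial equation 3 =?= 3.
Decompose plus/2: q(nil) =?= q(nil),  plus(V,k) =?= plus(tree(nil,c),3).
Delete trivial equation q(nil) =?= q(nil).
Decompose plus/2: V =?= tree(nil,c),  k =?= 3.
Bind V := tree(nil,c); no other remaining equation mentions V.
Clash: constants k and 3 differ; no unifier exists.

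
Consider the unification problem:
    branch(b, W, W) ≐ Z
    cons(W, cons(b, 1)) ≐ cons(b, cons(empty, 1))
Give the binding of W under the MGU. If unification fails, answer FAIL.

FAIL

Bind Z := branch(b, W, W); no other remaining equation mentions Z.
Decompose cons/2: W ≐ b,  cons(b, 1) ≐ cons(empty, 1).
Bind W := b; no other remaining equation mentions W. Substituting into the earlier binding gives Z := branch(b, b, b).
Decompose cons/2: b ≐ empty,  1 ≐ 1.
Clash: constants b and empty differ; no unifier exists.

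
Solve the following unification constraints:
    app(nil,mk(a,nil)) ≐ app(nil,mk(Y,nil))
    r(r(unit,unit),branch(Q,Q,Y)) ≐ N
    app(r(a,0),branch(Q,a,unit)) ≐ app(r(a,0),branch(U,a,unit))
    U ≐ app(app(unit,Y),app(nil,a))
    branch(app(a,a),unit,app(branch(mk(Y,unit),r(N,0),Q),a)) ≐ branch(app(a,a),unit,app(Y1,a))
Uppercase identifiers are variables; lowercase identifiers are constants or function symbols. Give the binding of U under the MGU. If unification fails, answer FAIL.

Decompose app/2: nil ≐ nil,  mk(a,nil) ≐ mk(Y,nil).
Delete trivial equation nil ≐ nil.
Decompose mk/2: a ≐ Y,  nil ≐ nil.
Bind Y := a; substituting into the 3 remaining equations that mention Y gives: r(r(unit,unit),branch(Q,Q,a)) ≐ N,  U ≐ app(app(unit,a),app(nil,a)),  branch(app(a,a),unit,app(branch(mk(a,unit),r(N,0),Q),a)) ≐ branch(app(a,a),unit,app(Y1,a)).
Delete trivial equation nil ≐ nil.
Bind N := r(r(unit,unit),branch(Q,Q,a)); substituting into the one remaining equation that mentions N gives: branch(app(a,a),unit,app(branch(mk(a,unit),r(r(r(unit,unit),branch(Q,Q,a)),0),Q),a)) ≐ branch(app(a,a),unit,app(Y1,a)).
Decompose app/2: r(a,0) ≐ r(a,0),  branch(Q,a,unit) ≐ branch(U,a,unit).
Delete trivial equation r(a,0) ≐ r(a,0).
Decompose branch/3: Q ≐ U,  a ≐ a,  unit ≐ unit.
Bind Q := U; substituting into the one remaining equation that mentions Q gives: branch(app(a,a),unit,app(branch(mk(a,unit),r(r(r(unit,unit),branch(U,U,a)),0),U),a)) ≐ branch(app(a,a),unit,app(Y1,a)). Substituting into the earlier binding gives N := r(r(unit,unit),branch(U,U,a)).
Delete trivial equation a ≐ a.
Delete trivial equation unit ≐ unit.
Bind U := app(app(unit,a),app(nil,a)); substituting into the remaining equation gives: branch(app(a,a),unit,app(branch(mk(a,unit),r(r(r(unit,unit),branch(app(app(unit,a),app(nil,a)),app(app(unit,a),app(nil,a)),a)),0),app(app(unit,a),app(nil,a))),a)) ≐ branch(app(a,a),unit,app(Y1,a)). Substituting into the earlier bindings gives N := r(r(unit,unit),branch(app(app(unit,a),app(nil,a)),app(app(unit,a),app(nil,a)),a)), Q := app(app(unit,a),app(nil,a)).
Decompose branch/3: app(a,a) ≐ app(a,a),  unit ≐ unit,  app(branch(mk(a,unit),r(r(r(unit,unit),branch(app(app(unit,a),app(nil,a)),app(app(unit,a),app(nil,a)),a)),0),app(app(unit,a),app(nil,a))),a) ≐ app(Y1,a).
Delete trivial equation app(a,a) ≐ app(a,a).
Delete trivial equation unit ≐ unit.
Decompose app/2: branch(mk(a,unit),r(r(r(unit,unit),branch(app(app(unit,a),app(nil,a)),app(app(unit,a),app(nil,a)),a)),0),app(app(unit,a),app(nil,a))) ≐ Y1,  a ≐ a.
Bind Y1 := branch(mk(a,unit),r(r(r(unit,unit),branch(app(app(unit,a),app(nil,a)),app(app(unit,a),app(nil,a)),a)),0),app(app(unit,a),app(nil,a))); no other remaining equation mentions Y1.
Delete trivial equation a ≐ a.
MGU = { Y := a, N := r(r(unit,unit),branch(app(app(unit,a),app(nil,a)),app(app(unit,a),app(nil,a)),a)), Q := app(app(unit,a),app(nil,a)), U := app(app(unit,a),app(nil,a)), Y1 := branch(mk(a,unit),r(r(r(unit,unit),branch(app(app(unit,a),app(nil,a)),app(app(unit,a),app(nil,a)),a)),0),app(app(unit,a),app(nil,a))) }, so U := app(app(unit,a),app(nil,a)).

app(app(unit,a),app(nil,a))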